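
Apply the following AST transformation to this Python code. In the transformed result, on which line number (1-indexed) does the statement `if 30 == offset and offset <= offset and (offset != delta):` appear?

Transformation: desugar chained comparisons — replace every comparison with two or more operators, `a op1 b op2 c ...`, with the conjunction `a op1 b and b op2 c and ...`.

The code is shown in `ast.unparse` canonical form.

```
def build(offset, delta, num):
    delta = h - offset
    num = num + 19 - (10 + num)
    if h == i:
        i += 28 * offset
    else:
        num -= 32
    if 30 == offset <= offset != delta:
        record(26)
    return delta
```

Transformed code:
def build(offset, delta, num):
    delta = h - offset
    num = num + 19 - (10 + num)
    if h == i:
        i += 28 * offset
    else:
        num -= 32
    if 30 == offset and offset <= offset and (offset != delta):
        record(26)
    return delta

8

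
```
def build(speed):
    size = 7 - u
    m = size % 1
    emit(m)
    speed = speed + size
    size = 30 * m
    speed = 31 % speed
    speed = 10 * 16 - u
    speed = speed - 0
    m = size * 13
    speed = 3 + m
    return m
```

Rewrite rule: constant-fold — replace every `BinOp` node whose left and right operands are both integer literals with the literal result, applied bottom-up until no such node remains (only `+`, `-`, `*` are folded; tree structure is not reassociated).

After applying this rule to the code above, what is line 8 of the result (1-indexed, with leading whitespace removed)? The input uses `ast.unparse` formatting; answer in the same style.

speed = 160 - u

Transformed code:
def build(speed):
    size = 7 - u
    m = size % 1
    emit(m)
    speed = speed + size
    size = 30 * m
    speed = 31 % speed
    speed = 160 - u
    speed = speed - 0
    m = size * 13
    speed = 3 + m
    return m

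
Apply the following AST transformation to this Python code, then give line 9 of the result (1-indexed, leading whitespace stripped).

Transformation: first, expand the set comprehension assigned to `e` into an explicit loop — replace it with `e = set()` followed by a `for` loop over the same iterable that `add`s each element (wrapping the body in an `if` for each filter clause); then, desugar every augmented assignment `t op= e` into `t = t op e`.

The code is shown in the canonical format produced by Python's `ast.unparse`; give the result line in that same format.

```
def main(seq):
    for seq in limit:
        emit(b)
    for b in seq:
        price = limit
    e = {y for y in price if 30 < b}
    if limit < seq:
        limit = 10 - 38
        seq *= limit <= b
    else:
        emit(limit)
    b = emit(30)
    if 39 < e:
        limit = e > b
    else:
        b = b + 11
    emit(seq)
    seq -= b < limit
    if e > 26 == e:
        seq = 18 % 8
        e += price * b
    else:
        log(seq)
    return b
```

Transformed code:
def main(seq):
    for seq in limit:
        emit(b)
    for b in seq:
        price = limit
    e = set()
    for y in price:
        if 30 < b:
            e.add(y)
    if limit < seq:
        limit = 10 - 38
        seq = seq * (limit <= b)
    else:
        emit(limit)
    b = emit(30)
    if 39 < e:
        limit = e > b
    else:
        b = b + 11
    emit(seq)
    seq = seq - (b < limit)
    if e > 26 == e:
        seq = 18 % 8
        e = e + price * b
    else:
        log(seq)
    return b

e.add(y)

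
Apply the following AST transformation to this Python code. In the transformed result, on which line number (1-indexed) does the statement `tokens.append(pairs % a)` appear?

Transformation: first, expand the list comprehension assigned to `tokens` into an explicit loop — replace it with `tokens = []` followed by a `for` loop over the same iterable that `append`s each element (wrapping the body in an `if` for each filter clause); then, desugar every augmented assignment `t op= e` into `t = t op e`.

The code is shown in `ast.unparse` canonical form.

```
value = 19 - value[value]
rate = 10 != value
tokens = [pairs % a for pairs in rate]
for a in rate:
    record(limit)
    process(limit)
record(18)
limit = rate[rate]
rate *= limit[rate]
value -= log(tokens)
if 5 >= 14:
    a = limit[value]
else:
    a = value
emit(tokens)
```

Transformed code:
value = 19 - value[value]
rate = 10 != value
tokens = []
for pairs in rate:
    tokens.append(pairs % a)
for a in rate:
    record(limit)
    process(limit)
record(18)
limit = rate[rate]
rate = rate * limit[rate]
value = value - log(tokens)
if 5 >= 14:
    a = limit[value]
else:
    a = value
emit(tokens)

5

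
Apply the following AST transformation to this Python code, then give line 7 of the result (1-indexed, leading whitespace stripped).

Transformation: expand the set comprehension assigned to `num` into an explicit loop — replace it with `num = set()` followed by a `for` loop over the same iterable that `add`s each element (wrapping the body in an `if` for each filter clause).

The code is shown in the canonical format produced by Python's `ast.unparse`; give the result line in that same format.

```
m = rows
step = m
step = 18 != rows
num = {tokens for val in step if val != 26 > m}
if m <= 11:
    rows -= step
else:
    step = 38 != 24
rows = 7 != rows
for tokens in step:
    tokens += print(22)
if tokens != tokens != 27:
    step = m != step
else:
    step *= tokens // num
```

num.add(tokens)

Transformed code:
m = rows
step = m
step = 18 != rows
num = set()
for val in step:
    if val != 26 > m:
        num.add(tokens)
if m <= 11:
    rows -= step
else:
    step = 38 != 24
rows = 7 != rows
for tokens in step:
    tokens += print(22)
if tokens != tokens != 27:
    step = m != step
else:
    step *= tokens // num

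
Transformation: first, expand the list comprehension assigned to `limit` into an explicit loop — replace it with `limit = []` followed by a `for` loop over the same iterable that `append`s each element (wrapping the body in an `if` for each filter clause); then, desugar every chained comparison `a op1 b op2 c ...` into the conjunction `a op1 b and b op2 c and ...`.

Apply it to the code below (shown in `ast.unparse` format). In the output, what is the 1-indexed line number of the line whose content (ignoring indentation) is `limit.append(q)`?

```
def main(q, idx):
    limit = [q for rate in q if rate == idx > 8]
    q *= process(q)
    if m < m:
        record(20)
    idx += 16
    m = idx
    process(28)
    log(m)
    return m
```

Transformed code:
def main(q, idx):
    limit = []
    for rate in q:
        if rate == idx and idx > 8:
            limit.append(q)
    q *= process(q)
    if m < m:
        record(20)
    idx += 16
    m = idx
    process(28)
    log(m)
    return m

5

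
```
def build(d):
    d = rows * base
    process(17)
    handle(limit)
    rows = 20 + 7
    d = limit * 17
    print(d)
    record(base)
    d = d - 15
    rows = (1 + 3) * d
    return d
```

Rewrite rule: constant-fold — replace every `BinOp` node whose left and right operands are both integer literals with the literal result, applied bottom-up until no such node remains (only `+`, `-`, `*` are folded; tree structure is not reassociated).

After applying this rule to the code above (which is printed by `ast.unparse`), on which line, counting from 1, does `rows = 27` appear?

5

Transformed code:
def build(d):
    d = rows * base
    process(17)
    handle(limit)
    rows = 27
    d = limit * 17
    print(d)
    record(base)
    d = d - 15
    rows = 4 * d
    return d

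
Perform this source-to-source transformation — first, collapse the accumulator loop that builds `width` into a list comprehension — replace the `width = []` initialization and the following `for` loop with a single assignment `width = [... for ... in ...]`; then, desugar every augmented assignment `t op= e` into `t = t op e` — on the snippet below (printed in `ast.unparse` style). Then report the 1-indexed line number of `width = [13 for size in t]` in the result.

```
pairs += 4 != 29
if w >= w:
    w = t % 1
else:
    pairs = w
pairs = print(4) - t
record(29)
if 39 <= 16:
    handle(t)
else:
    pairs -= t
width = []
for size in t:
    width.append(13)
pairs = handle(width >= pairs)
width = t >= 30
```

Transformed code:
pairs = pairs + (4 != 29)
if w >= w:
    w = t % 1
else:
    pairs = w
pairs = print(4) - t
record(29)
if 39 <= 16:
    handle(t)
else:
    pairs = pairs - t
width = [13 for size in t]
pairs = handle(width >= pairs)
width = t >= 30

12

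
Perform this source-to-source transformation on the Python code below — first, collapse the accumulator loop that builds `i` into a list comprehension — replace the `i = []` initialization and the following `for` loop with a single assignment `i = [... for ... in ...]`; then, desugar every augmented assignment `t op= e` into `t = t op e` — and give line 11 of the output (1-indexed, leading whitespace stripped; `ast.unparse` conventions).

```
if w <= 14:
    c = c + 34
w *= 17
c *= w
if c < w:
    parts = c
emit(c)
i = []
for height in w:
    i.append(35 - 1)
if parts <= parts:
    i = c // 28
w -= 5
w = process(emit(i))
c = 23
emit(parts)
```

w = w - 5

Transformed code:
if w <= 14:
    c = c + 34
w = w * 17
c = c * w
if c < w:
    parts = c
emit(c)
i = [35 - 1 for height in w]
if parts <= parts:
    i = c // 28
w = w - 5
w = process(emit(i))
c = 23
emit(parts)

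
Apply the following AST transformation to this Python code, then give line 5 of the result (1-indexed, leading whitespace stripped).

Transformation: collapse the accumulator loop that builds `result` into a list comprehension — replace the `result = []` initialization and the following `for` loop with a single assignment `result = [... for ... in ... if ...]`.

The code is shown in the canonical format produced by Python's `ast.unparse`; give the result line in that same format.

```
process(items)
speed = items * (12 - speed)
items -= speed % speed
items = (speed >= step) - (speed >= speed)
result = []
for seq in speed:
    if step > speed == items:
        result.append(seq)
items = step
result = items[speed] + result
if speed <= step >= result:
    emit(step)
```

Transformed code:
process(items)
speed = items * (12 - speed)
items -= speed % speed
items = (speed >= step) - (speed >= speed)
result = [seq for seq in speed if step > speed == items]
items = step
result = items[speed] + result
if speed <= step >= result:
    emit(step)

result = [seq for seq in speed if step > speed == items]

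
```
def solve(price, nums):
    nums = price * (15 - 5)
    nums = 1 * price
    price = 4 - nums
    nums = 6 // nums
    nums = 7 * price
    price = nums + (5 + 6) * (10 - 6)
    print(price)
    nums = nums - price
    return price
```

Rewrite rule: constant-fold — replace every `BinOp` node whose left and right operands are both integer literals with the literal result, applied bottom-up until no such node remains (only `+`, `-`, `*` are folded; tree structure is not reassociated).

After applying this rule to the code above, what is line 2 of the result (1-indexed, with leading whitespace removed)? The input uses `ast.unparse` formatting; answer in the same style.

nums = price * 10

Transformed code:
def solve(price, nums):
    nums = price * 10
    nums = 1 * price
    price = 4 - nums
    nums = 6 // nums
    nums = 7 * price
    price = nums + 44
    print(price)
    nums = nums - price
    return price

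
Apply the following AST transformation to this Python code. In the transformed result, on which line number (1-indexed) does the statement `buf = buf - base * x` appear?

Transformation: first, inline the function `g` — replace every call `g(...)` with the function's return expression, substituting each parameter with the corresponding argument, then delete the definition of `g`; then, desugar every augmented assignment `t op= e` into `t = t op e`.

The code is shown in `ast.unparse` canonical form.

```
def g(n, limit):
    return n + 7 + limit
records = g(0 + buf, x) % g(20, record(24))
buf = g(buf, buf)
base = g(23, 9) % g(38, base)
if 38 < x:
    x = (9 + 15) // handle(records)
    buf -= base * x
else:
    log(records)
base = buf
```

6

Transformed code:
records = (0 + buf + 7 + x) % (20 + 7 + record(24))
buf = buf + 7 + buf
base = (23 + 7 + 9) % (38 + 7 + base)
if 38 < x:
    x = (9 + 15) // handle(records)
    buf = buf - base * x
else:
    log(records)
base = buf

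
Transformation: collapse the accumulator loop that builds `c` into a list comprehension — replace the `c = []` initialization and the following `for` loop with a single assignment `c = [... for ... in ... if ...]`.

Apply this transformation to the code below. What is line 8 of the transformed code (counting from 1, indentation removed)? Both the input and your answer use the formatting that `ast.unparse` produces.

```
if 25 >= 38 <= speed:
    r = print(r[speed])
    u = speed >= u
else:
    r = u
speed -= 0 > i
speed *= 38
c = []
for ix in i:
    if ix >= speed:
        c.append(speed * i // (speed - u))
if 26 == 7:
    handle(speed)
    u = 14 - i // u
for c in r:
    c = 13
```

c = [speed * i // (speed - u) for ix in i if ix >= speed]

Transformed code:
if 25 >= 38 <= speed:
    r = print(r[speed])
    u = speed >= u
else:
    r = u
speed -= 0 > i
speed *= 38
c = [speed * i // (speed - u) for ix in i if ix >= speed]
if 26 == 7:
    handle(speed)
    u = 14 - i // u
for c in r:
    c = 13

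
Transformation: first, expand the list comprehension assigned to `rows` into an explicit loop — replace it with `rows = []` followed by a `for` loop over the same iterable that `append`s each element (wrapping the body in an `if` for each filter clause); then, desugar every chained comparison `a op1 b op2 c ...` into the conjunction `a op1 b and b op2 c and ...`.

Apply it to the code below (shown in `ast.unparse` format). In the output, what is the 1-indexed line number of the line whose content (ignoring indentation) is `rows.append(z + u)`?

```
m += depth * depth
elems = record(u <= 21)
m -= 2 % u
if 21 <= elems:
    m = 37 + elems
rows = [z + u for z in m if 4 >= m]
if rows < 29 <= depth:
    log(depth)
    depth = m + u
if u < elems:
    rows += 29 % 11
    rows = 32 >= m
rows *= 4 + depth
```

Transformed code:
m += depth * depth
elems = record(u <= 21)
m -= 2 % u
if 21 <= elems:
    m = 37 + elems
rows = []
for z in m:
    if 4 >= m:
        rows.append(z + u)
if rows < 29 and 29 <= depth:
    log(depth)
    depth = m + u
if u < elems:
    rows += 29 % 11
    rows = 32 >= m
rows *= 4 + depth

9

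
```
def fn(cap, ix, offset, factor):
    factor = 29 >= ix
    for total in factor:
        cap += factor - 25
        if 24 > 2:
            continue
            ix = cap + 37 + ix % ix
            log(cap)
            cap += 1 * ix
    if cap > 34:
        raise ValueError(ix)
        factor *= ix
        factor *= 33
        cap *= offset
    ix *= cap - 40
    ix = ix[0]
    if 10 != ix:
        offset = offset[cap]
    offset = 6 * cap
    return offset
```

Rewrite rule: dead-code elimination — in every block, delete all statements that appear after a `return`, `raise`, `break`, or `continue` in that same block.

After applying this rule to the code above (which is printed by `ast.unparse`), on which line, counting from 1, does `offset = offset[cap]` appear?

Transformed code:
def fn(cap, ix, offset, factor):
    factor = 29 >= ix
    for total in factor:
        cap += factor - 25
        if 24 > 2:
            continue
    if cap > 34:
        raise ValueError(ix)
    ix *= cap - 40
    ix = ix[0]
    if 10 != ix:
        offset = offset[cap]
    offset = 6 * cap
    return offset

12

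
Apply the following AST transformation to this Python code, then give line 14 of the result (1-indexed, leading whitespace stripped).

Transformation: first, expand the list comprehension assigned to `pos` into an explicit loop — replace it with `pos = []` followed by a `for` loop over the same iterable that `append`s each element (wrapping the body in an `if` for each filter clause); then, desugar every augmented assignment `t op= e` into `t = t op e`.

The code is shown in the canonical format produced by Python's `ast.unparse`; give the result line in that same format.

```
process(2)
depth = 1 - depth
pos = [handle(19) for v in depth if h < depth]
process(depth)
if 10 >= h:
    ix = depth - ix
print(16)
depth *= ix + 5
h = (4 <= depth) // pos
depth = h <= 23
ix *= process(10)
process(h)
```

Transformed code:
process(2)
depth = 1 - depth
pos = []
for v in depth:
    if h < depth:
        pos.append(handle(19))
process(depth)
if 10 >= h:
    ix = depth - ix
print(16)
depth = depth * (ix + 5)
h = (4 <= depth) // pos
depth = h <= 23
ix = ix * process(10)
process(h)

ix = ix * process(10)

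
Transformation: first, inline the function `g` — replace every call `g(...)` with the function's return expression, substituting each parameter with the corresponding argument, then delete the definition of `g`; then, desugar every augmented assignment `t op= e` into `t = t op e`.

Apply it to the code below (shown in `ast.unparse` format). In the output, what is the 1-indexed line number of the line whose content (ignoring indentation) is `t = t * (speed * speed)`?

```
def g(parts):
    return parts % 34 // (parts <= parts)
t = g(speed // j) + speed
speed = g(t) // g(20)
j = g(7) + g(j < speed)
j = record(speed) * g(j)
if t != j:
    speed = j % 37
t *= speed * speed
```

7

Transformed code:
t = speed // j % 34 // (speed // j <= speed // j) + speed
speed = t % 34 // (t <= t) // (20 % 34 // (20 <= 20))
j = 7 % 34 // (7 <= 7) + (j < speed) % 34 // ((j < speed) <= (j < speed))
j = record(speed) * (j % 34 // (j <= j))
if t != j:
    speed = j % 37
t = t * (speed * speed)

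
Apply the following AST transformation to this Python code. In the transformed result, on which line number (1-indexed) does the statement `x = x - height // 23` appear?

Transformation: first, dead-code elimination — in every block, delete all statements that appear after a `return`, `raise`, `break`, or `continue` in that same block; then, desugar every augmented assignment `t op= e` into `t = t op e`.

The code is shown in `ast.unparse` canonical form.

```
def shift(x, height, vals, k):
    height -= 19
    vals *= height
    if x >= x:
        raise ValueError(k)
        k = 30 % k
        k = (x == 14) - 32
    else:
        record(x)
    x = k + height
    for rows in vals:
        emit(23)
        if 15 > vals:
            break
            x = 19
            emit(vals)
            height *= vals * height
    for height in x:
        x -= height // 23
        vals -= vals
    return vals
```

Transformed code:
def shift(x, height, vals, k):
    height = height - 19
    vals = vals * height
    if x >= x:
        raise ValueError(k)
    else:
        record(x)
    x = k + height
    for rows in vals:
        emit(23)
        if 15 > vals:
            break
    for height in x:
        x = x - height // 23
        vals = vals - vals
    return vals

14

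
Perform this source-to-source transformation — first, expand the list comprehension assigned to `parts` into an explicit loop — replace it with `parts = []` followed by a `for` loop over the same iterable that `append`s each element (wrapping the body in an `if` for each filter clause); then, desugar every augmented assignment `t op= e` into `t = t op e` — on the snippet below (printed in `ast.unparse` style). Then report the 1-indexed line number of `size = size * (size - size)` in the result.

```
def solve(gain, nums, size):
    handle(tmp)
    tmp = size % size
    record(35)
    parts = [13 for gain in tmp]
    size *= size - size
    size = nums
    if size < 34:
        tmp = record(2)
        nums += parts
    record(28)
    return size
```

8

Transformed code:
def solve(gain, nums, size):
    handle(tmp)
    tmp = size % size
    record(35)
    parts = []
    for gain in tmp:
        parts.append(13)
    size = size * (size - size)
    size = nums
    if size < 34:
        tmp = record(2)
        nums = nums + parts
    record(28)
    return size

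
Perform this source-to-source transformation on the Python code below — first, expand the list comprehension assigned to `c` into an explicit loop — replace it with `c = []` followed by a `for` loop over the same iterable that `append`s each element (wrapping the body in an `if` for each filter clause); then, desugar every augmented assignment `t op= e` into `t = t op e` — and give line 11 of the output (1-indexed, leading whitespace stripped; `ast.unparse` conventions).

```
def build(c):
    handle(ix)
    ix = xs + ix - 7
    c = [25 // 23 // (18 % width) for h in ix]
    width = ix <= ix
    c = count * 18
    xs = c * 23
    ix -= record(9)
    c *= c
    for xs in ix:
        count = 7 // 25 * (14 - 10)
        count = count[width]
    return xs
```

c = c * c

Transformed code:
def build(c):
    handle(ix)
    ix = xs + ix - 7
    c = []
    for h in ix:
        c.append(25 // 23 // (18 % width))
    width = ix <= ix
    c = count * 18
    xs = c * 23
    ix = ix - record(9)
    c = c * c
    for xs in ix:
        count = 7 // 25 * (14 - 10)
        count = count[width]
    return xs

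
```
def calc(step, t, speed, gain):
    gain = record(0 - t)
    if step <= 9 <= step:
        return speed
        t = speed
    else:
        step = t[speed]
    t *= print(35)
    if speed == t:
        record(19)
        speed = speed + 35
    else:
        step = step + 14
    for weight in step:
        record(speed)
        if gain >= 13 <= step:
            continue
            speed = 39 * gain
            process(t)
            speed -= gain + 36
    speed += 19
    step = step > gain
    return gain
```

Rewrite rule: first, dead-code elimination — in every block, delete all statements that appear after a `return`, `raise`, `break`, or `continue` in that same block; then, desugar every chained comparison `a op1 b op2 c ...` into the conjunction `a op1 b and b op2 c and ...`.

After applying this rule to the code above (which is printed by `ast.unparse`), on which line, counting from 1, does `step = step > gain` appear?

Transformed code:
def calc(step, t, speed, gain):
    gain = record(0 - t)
    if step <= 9 and 9 <= step:
        return speed
    else:
        step = t[speed]
    t *= print(35)
    if speed == t:
        record(19)
        speed = speed + 35
    else:
        step = step + 14
    for weight in step:
        record(speed)
        if gain >= 13 and 13 <= step:
            continue
    speed += 19
    step = step > gain
    return gain

18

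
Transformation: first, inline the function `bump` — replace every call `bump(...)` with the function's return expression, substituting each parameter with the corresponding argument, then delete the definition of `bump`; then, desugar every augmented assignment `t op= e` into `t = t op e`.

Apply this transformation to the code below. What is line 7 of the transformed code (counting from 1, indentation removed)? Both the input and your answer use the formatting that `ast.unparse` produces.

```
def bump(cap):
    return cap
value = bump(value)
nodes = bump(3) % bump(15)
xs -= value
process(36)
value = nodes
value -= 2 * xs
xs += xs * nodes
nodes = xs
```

Transformed code:
value = value
nodes = 3 % 15
xs = xs - value
process(36)
value = nodes
value = value - 2 * xs
xs = xs + xs * nodes
nodes = xs

xs = xs + xs * nodes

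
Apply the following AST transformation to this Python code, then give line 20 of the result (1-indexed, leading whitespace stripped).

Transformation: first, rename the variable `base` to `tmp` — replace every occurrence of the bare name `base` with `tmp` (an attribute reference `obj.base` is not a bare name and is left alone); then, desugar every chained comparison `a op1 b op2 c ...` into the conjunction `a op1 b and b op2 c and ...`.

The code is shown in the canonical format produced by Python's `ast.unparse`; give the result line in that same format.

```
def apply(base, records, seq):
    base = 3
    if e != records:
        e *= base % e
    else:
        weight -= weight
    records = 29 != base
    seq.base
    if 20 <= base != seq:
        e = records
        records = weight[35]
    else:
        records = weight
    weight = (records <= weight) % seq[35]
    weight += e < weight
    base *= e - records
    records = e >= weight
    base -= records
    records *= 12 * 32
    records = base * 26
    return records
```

records = tmp * 26

Transformed code:
def apply(tmp, records, seq):
    tmp = 3
    if e != records:
        e *= tmp % e
    else:
        weight -= weight
    records = 29 != tmp
    seq.base
    if 20 <= tmp and tmp != seq:
        e = records
        records = weight[35]
    else:
        records = weight
    weight = (records <= weight) % seq[35]
    weight += e < weight
    tmp *= e - records
    records = e >= weight
    tmp -= records
    records *= 12 * 32
    records = tmp * 26
    return records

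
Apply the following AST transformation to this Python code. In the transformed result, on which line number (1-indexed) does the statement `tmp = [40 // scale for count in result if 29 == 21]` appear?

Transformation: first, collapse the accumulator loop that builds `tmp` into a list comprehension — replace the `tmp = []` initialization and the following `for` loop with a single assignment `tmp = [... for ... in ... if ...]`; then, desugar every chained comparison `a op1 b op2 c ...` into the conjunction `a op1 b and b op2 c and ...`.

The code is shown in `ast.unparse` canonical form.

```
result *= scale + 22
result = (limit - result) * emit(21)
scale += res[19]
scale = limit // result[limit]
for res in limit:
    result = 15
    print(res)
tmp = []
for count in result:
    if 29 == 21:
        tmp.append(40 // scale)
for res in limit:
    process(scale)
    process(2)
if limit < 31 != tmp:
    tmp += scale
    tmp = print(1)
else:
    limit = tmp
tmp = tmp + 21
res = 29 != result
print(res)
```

Transformed code:
result *= scale + 22
result = (limit - result) * emit(21)
scale += res[19]
scale = limit // result[limit]
for res in limit:
    result = 15
    print(res)
tmp = [40 // scale for count in result if 29 == 21]
for res in limit:
    process(scale)
    process(2)
if limit < 31 and 31 != tmp:
    tmp += scale
    tmp = print(1)
else:
    limit = tmp
tmp = tmp + 21
res = 29 != result
print(res)

8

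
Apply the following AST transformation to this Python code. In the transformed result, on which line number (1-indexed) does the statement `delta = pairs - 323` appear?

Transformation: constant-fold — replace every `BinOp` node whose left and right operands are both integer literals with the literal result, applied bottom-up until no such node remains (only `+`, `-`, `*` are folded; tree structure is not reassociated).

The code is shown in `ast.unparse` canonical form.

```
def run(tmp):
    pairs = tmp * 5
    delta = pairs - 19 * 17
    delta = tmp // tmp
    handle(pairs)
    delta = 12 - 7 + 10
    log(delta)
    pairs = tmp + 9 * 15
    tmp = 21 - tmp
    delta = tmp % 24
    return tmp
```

Transformed code:
def run(tmp):
    pairs = tmp * 5
    delta = pairs - 323
    delta = tmp // tmp
    handle(pairs)
    delta = 15
    log(delta)
    pairs = tmp + 135
    tmp = 21 - tmp
    delta = tmp % 24
    return tmp

3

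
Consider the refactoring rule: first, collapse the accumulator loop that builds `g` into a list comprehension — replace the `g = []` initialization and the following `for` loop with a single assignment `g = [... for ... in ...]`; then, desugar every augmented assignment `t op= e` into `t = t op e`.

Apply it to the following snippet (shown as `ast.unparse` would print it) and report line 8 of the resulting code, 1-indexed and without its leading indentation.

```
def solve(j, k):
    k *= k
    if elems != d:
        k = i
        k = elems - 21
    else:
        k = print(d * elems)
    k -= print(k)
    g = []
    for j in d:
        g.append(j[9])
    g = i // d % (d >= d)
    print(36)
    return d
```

k = k - print(k)

Transformed code:
def solve(j, k):
    k = k * k
    if elems != d:
        k = i
        k = elems - 21
    else:
        k = print(d * elems)
    k = k - print(k)
    g = [j[9] for j in d]
    g = i // d % (d >= d)
    print(36)
    return d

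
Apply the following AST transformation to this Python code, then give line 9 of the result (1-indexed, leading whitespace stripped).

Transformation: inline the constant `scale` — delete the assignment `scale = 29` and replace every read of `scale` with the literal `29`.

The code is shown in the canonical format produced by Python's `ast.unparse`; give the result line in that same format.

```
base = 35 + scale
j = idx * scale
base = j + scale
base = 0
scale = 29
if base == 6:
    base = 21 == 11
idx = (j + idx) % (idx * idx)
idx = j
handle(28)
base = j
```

Transformed code:
base = 35 + 29
j = idx * 29
base = j + 29
base = 0
if base == 6:
    base = 21 == 11
idx = (j + idx) % (idx * idx)
idx = j
handle(28)
base = j

handle(28)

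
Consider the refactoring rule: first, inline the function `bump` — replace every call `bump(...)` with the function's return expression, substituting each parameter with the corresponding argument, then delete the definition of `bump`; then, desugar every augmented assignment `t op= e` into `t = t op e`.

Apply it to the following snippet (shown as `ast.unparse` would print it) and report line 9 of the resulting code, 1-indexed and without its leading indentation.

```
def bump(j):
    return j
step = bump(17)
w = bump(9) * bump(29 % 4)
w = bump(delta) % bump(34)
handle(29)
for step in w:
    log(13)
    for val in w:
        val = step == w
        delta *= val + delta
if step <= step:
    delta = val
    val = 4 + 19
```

Transformed code:
step = 17
w = 9 * (29 % 4)
w = delta % 34
handle(29)
for step in w:
    log(13)
    for val in w:
        val = step == w
        delta = delta * (val + delta)
if step <= step:
    delta = val
    val = 4 + 19

delta = delta * (val + delta)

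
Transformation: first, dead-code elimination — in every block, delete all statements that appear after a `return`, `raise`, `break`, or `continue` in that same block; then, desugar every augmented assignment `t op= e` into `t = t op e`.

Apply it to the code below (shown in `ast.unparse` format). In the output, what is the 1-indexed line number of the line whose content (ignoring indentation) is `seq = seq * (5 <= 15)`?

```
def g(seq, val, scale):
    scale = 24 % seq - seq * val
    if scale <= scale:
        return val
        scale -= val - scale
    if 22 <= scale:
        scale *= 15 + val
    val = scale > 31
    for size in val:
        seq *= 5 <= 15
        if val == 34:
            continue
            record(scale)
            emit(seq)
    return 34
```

9

Transformed code:
def g(seq, val, scale):
    scale = 24 % seq - seq * val
    if scale <= scale:
        return val
    if 22 <= scale:
        scale = scale * (15 + val)
    val = scale > 31
    for size in val:
        seq = seq * (5 <= 15)
        if val == 34:
            continue
    return 34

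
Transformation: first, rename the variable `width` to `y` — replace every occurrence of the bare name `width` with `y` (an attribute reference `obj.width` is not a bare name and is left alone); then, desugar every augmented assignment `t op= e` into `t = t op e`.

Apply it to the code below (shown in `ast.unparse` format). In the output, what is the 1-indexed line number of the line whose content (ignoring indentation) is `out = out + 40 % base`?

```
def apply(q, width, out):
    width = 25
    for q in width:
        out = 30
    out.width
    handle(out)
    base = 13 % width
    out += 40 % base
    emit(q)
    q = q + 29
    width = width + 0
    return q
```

Transformed code:
def apply(q, y, out):
    y = 25
    for q in y:
        out = 30
    out.width
    handle(out)
    base = 13 % y
    out = out + 40 % base
    emit(q)
    q = q + 29
    y = y + 0
    return q

8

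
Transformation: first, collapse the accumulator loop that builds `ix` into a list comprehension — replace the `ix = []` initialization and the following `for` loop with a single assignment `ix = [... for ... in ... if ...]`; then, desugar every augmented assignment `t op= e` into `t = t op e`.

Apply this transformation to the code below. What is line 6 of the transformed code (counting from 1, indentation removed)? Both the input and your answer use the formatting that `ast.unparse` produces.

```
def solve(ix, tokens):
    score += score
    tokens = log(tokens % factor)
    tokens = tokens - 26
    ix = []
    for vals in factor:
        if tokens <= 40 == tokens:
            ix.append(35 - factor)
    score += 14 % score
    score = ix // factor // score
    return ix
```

Transformed code:
def solve(ix, tokens):
    score = score + score
    tokens = log(tokens % factor)
    tokens = tokens - 26
    ix = [35 - factor for vals in factor if tokens <= 40 == tokens]
    score = score + 14 % score
    score = ix // factor // score
    return ix

score = score + 14 % score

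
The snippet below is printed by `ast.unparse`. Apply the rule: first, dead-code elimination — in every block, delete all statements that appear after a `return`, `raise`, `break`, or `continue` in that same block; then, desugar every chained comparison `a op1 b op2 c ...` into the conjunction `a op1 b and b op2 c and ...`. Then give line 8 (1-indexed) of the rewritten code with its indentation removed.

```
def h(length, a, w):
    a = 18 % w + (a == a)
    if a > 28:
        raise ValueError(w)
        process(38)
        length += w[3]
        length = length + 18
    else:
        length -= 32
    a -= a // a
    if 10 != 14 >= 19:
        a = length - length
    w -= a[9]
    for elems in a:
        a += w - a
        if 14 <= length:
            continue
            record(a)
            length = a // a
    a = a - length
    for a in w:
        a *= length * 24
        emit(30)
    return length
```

Transformed code:
def h(length, a, w):
    a = 18 % w + (a == a)
    if a > 28:
        raise ValueError(w)
    else:
        length -= 32
    a -= a // a
    if 10 != 14 and 14 >= 19:
        a = length - length
    w -= a[9]
    for elems in a:
        a += w - a
        if 14 <= length:
            continue
    a = a - length
    for a in w:
        a *= length * 24
        emit(30)
    return length

if 10 != 14 and 14 >= 19:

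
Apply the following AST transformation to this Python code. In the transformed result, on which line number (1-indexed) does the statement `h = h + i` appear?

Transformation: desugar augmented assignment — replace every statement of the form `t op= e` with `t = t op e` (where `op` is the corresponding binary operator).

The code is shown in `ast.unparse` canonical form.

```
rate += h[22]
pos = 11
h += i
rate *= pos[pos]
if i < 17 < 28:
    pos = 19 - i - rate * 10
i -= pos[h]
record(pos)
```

Transformed code:
rate = rate + h[22]
pos = 11
h = h + i
rate = rate * pos[pos]
if i < 17 < 28:
    pos = 19 - i - rate * 10
i = i - pos[h]
record(pos)

3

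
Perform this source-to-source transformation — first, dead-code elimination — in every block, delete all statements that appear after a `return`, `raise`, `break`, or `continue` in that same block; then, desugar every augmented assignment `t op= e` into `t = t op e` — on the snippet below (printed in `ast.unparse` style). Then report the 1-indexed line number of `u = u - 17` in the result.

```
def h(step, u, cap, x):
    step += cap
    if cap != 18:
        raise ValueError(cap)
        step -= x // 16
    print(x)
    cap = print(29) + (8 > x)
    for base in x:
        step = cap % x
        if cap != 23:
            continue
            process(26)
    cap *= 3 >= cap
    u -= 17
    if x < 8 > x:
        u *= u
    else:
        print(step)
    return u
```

12

Transformed code:
def h(step, u, cap, x):
    step = step + cap
    if cap != 18:
        raise ValueError(cap)
    print(x)
    cap = print(29) + (8 > x)
    for base in x:
        step = cap % x
        if cap != 23:
            continue
    cap = cap * (3 >= cap)
    u = u - 17
    if x < 8 > x:
        u = u * u
    else:
        print(step)
    return u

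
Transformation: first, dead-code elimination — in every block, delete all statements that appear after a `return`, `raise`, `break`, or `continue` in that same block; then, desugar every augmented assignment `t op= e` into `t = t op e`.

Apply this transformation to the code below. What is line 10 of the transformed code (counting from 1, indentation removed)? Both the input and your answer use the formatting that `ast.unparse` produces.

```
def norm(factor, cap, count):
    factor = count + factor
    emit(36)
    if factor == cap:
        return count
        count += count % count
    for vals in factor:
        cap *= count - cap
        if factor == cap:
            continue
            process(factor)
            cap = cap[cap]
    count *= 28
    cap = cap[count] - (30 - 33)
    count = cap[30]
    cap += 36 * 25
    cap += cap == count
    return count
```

Transformed code:
def norm(factor, cap, count):
    factor = count + factor
    emit(36)
    if factor == cap:
        return count
    for vals in factor:
        cap = cap * (count - cap)
        if factor == cap:
            continue
    count = count * 28
    cap = cap[count] - (30 - 33)
    count = cap[30]
    cap = cap + 36 * 25
    cap = cap + (cap == count)
    return count

count = count * 28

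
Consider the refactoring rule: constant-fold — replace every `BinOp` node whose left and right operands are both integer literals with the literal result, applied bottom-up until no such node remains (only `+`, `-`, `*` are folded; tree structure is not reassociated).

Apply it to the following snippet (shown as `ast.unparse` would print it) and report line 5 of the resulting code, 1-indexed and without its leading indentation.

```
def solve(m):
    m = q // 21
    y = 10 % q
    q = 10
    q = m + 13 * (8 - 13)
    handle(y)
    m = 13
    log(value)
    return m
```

q = m + -65

Transformed code:
def solve(m):
    m = q // 21
    y = 10 % q
    q = 10
    q = m + -65
    handle(y)
    m = 13
    log(value)
    return m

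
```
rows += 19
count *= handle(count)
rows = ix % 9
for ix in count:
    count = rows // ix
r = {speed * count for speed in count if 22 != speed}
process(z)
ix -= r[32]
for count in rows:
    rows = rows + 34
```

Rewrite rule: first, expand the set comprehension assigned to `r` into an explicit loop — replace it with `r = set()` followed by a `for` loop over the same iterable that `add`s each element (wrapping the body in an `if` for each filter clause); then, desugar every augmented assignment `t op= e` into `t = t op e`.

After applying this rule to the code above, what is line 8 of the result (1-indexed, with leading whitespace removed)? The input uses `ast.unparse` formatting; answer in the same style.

Transformed code:
rows = rows + 19
count = count * handle(count)
rows = ix % 9
for ix in count:
    count = rows // ix
r = set()
for speed in count:
    if 22 != speed:
        r.add(speed * count)
process(z)
ix = ix - r[32]
for count in rows:
    rows = rows + 34

if 22 != speed:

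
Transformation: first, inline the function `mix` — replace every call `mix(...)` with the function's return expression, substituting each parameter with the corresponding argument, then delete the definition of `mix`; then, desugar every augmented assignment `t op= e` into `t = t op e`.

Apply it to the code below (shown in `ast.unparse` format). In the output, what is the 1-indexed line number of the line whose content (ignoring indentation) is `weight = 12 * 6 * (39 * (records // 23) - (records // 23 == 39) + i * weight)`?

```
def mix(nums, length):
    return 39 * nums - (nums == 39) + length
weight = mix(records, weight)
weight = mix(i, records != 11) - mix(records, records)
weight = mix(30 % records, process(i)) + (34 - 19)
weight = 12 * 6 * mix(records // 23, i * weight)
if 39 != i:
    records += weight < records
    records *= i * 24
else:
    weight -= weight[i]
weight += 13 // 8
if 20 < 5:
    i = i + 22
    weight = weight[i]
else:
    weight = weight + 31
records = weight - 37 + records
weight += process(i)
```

Transformed code:
weight = 39 * records - (records == 39) + weight
weight = 39 * i - (i == 39) + (records != 11) - (39 * records - (records == 39) + records)
weight = 39 * (30 % records) - (30 % records == 39) + process(i) + (34 - 19)
weight = 12 * 6 * (39 * (records // 23) - (records // 23 == 39) + i * weight)
if 39 != i:
    records = records + (weight < records)
    records = records * (i * 24)
else:
    weight = weight - weight[i]
weight = weight + 13 // 8
if 20 < 5:
    i = i + 22
    weight = weight[i]
else:
    weight = weight + 31
records = weight - 37 + records
weight = weight + process(i)

4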